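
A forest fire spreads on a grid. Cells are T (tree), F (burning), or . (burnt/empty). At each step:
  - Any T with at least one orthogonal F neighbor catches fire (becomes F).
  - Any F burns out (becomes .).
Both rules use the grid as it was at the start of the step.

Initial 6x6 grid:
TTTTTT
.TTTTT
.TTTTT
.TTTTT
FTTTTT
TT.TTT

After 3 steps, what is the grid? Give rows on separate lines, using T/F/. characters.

Step 1: 2 trees catch fire, 1 burn out
  TTTTTT
  .TTTTT
  .TTTTT
  .TTTTT
  .FTTTT
  FT.TTT
Step 2: 3 trees catch fire, 2 burn out
  TTTTTT
  .TTTTT
  .TTTTT
  .FTTTT
  ..FTTT
  .F.TTT
Step 3: 3 trees catch fire, 3 burn out
  TTTTTT
  .TTTTT
  .FTTTT
  ..FTTT
  ...FTT
  ...TTT

TTTTTT
.TTTTT
.FTTTT
..FTTT
...FTT
...TTT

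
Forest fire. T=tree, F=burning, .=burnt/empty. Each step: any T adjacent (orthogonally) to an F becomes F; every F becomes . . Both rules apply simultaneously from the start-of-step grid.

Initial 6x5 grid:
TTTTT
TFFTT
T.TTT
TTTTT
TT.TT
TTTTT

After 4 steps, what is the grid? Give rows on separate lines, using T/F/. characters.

Step 1: 5 trees catch fire, 2 burn out
  TFFTT
  F..FT
  T.FTT
  TTTTT
  TT.TT
  TTTTT
Step 2: 6 trees catch fire, 5 burn out
  F..FT
  ....F
  F..FT
  TTFTT
  TT.TT
  TTTTT
Step 3: 5 trees catch fire, 6 burn out
  ....F
  .....
  ....F
  FF.FT
  TT.TT
  TTTTT
Step 4: 4 trees catch fire, 5 burn out
  .....
  .....
  .....
  ....F
  FF.FT
  TTTTT

.....
.....
.....
....F
FF.FT
TTTTT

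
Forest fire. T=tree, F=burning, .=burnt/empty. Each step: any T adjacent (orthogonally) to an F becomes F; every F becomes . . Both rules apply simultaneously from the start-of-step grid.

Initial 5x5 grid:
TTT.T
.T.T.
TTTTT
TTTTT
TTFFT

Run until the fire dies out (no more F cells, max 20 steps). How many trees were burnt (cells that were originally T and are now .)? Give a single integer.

Answer: 18

Derivation:
Step 1: +4 fires, +2 burnt (F count now 4)
Step 2: +5 fires, +4 burnt (F count now 5)
Step 3: +4 fires, +5 burnt (F count now 4)
Step 4: +2 fires, +4 burnt (F count now 2)
Step 5: +1 fires, +2 burnt (F count now 1)
Step 6: +2 fires, +1 burnt (F count now 2)
Step 7: +0 fires, +2 burnt (F count now 0)
Fire out after step 7
Initially T: 19, now '.': 24
Total burnt (originally-T cells now '.'): 18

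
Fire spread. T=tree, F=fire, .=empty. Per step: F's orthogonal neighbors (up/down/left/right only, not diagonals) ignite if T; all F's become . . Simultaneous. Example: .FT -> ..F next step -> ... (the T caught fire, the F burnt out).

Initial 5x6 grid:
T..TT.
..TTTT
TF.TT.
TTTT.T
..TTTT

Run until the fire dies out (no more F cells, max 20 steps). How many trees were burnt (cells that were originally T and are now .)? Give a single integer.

Step 1: +2 fires, +1 burnt (F count now 2)
Step 2: +2 fires, +2 burnt (F count now 2)
Step 3: +2 fires, +2 burnt (F count now 2)
Step 4: +2 fires, +2 burnt (F count now 2)
Step 5: +3 fires, +2 burnt (F count now 3)
Step 6: +4 fires, +3 burnt (F count now 4)
Step 7: +3 fires, +4 burnt (F count now 3)
Step 8: +0 fires, +3 burnt (F count now 0)
Fire out after step 8
Initially T: 19, now '.': 29
Total burnt (originally-T cells now '.'): 18

Answer: 18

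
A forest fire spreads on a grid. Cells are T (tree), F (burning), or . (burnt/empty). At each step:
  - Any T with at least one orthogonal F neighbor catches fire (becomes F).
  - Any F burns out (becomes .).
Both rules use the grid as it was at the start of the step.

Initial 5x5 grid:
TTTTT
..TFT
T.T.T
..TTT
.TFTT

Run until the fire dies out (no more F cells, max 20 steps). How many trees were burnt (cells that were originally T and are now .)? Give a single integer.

Answer: 15

Derivation:
Step 1: +6 fires, +2 burnt (F count now 6)
Step 2: +6 fires, +6 burnt (F count now 6)
Step 3: +2 fires, +6 burnt (F count now 2)
Step 4: +1 fires, +2 burnt (F count now 1)
Step 5: +0 fires, +1 burnt (F count now 0)
Fire out after step 5
Initially T: 16, now '.': 24
Total burnt (originally-T cells now '.'): 15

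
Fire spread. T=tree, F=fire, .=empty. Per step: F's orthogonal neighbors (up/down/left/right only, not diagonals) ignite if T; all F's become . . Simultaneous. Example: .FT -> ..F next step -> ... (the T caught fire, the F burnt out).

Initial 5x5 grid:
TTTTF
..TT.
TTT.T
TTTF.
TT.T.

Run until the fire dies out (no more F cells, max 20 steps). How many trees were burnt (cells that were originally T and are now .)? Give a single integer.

Step 1: +3 fires, +2 burnt (F count now 3)
Step 2: +4 fires, +3 burnt (F count now 4)
Step 3: +5 fires, +4 burnt (F count now 5)
Step 4: +3 fires, +5 burnt (F count now 3)
Step 5: +0 fires, +3 burnt (F count now 0)
Fire out after step 5
Initially T: 16, now '.': 24
Total burnt (originally-T cells now '.'): 15

Answer: 15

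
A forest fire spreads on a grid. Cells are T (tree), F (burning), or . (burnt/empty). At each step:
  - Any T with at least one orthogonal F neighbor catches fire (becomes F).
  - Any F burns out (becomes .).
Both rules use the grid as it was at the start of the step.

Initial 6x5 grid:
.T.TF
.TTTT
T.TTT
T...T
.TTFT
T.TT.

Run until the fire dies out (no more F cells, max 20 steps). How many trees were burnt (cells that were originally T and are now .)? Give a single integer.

Step 1: +5 fires, +2 burnt (F count now 5)
Step 2: +5 fires, +5 burnt (F count now 5)
Step 3: +2 fires, +5 burnt (F count now 2)
Step 4: +2 fires, +2 burnt (F count now 2)
Step 5: +1 fires, +2 burnt (F count now 1)
Step 6: +0 fires, +1 burnt (F count now 0)
Fire out after step 6
Initially T: 18, now '.': 27
Total burnt (originally-T cells now '.'): 15

Answer: 15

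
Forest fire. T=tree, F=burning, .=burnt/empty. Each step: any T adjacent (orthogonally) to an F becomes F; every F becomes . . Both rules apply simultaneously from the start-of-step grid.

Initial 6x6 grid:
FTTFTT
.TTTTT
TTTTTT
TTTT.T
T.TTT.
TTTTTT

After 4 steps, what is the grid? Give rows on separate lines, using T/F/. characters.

Step 1: 4 trees catch fire, 2 burn out
  .FF.FT
  .TTFTT
  TTTTTT
  TTTT.T
  T.TTT.
  TTTTTT
Step 2: 5 trees catch fire, 4 burn out
  .....F
  .FF.FT
  TTTFTT
  TTTT.T
  T.TTT.
  TTTTTT
Step 3: 5 trees catch fire, 5 burn out
  ......
  .....F
  TFF.FT
  TTTF.T
  T.TTT.
  TTTTTT
Step 4: 5 trees catch fire, 5 burn out
  ......
  ......
  F....F
  TFF..T
  T.TFT.
  TTTTTT

......
......
F....F
TFF..T
T.TFT.
TTTTTT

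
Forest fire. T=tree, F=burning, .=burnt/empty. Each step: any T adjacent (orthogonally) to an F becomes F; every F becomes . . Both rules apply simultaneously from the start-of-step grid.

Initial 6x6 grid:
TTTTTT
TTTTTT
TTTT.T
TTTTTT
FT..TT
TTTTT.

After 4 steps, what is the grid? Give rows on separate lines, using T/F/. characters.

Step 1: 3 trees catch fire, 1 burn out
  TTTTTT
  TTTTTT
  TTTT.T
  FTTTTT
  .F..TT
  FTTTT.
Step 2: 3 trees catch fire, 3 burn out
  TTTTTT
  TTTTTT
  FTTT.T
  .FTTTT
  ....TT
  .FTTT.
Step 3: 4 trees catch fire, 3 burn out
  TTTTTT
  FTTTTT
  .FTT.T
  ..FTTT
  ....TT
  ..FTT.
Step 4: 5 trees catch fire, 4 burn out
  FTTTTT
  .FTTTT
  ..FT.T
  ...FTT
  ....TT
  ...FT.

FTTTTT
.FTTTT
..FT.T
...FTT
....TT
...FT.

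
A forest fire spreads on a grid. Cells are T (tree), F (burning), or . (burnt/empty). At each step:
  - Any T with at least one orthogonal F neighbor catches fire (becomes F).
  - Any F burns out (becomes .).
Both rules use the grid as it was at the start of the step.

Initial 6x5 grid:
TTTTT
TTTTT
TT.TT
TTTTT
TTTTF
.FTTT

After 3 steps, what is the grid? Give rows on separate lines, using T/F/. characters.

Step 1: 5 trees catch fire, 2 burn out
  TTTTT
  TTTTT
  TT.TT
  TTTTF
  TFTF.
  ..FTF
Step 2: 6 trees catch fire, 5 burn out
  TTTTT
  TTTTT
  TT.TF
  TFTF.
  F.F..
  ...F.
Step 3: 5 trees catch fire, 6 burn out
  TTTTT
  TTTTF
  TF.F.
  F.F..
  .....
  .....

TTTTT
TTTTF
TF.F.
F.F..
.....
.....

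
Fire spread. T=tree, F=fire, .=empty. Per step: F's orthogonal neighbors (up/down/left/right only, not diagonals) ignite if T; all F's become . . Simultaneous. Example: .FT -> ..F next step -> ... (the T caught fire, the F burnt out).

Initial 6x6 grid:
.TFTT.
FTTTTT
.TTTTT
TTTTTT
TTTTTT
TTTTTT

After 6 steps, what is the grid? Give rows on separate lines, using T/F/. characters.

Step 1: 4 trees catch fire, 2 burn out
  .F.FT.
  .FFTTT
  .TTTTT
  TTTTTT
  TTTTTT
  TTTTTT
Step 2: 4 trees catch fire, 4 burn out
  ....F.
  ...FTT
  .FFTTT
  TTTTTT
  TTTTTT
  TTTTTT
Step 3: 4 trees catch fire, 4 burn out
  ......
  ....FT
  ...FTT
  TFFTTT
  TTTTTT
  TTTTTT
Step 4: 6 trees catch fire, 4 burn out
  ......
  .....F
  ....FT
  F..FTT
  TFFTTT
  TTTTTT
Step 5: 6 trees catch fire, 6 burn out
  ......
  ......
  .....F
  ....FT
  F..FTT
  TFFTTT
Step 6: 4 trees catch fire, 6 burn out
  ......
  ......
  ......
  .....F
  ....FT
  F..FTT

......
......
......
.....F
....FT
F..FTT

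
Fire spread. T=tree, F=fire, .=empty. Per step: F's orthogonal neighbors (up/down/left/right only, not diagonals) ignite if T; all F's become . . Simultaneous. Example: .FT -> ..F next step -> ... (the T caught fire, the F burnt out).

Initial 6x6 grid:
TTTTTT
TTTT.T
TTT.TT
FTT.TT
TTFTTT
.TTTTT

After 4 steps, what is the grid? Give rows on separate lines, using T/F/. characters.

Step 1: 7 trees catch fire, 2 burn out
  TTTTTT
  TTTT.T
  FTT.TT
  .FF.TT
  FF.FTT
  .TFTTT
Step 2: 6 trees catch fire, 7 burn out
  TTTTTT
  FTTT.T
  .FF.TT
  ....TT
  ....FT
  .F.FTT
Step 3: 6 trees catch fire, 6 burn out
  FTTTTT
  .FFT.T
  ....TT
  ....FT
  .....F
  ....FT
Step 4: 6 trees catch fire, 6 burn out
  .FFTTT
  ...F.T
  ....FT
  .....F
  ......
  .....F

.FFTTT
...F.T
....FT
.....F
......
.....F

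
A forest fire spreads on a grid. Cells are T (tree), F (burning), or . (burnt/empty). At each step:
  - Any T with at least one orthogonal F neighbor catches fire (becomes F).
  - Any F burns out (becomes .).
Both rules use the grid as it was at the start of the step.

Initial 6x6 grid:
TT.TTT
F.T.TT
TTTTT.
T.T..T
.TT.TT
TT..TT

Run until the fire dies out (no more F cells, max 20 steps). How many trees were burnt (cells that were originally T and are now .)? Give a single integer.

Answer: 19

Derivation:
Step 1: +2 fires, +1 burnt (F count now 2)
Step 2: +3 fires, +2 burnt (F count now 3)
Step 3: +1 fires, +3 burnt (F count now 1)
Step 4: +3 fires, +1 burnt (F count now 3)
Step 5: +2 fires, +3 burnt (F count now 2)
Step 6: +2 fires, +2 burnt (F count now 2)
Step 7: +3 fires, +2 burnt (F count now 3)
Step 8: +3 fires, +3 burnt (F count now 3)
Step 9: +0 fires, +3 burnt (F count now 0)
Fire out after step 9
Initially T: 24, now '.': 31
Total burnt (originally-T cells now '.'): 19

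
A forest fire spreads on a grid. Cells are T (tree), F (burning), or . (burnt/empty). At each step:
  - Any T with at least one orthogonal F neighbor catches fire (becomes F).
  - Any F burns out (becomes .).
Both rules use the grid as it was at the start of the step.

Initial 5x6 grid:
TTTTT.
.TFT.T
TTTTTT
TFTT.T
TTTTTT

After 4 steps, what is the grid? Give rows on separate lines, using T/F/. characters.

Step 1: 8 trees catch fire, 2 burn out
  TTFTT.
  .F.F.T
  TFFTTT
  F.FT.T
  TFTTTT
Step 2: 7 trees catch fire, 8 burn out
  TF.FT.
  .....T
  F..FTT
  ...F.T
  F.FTTT
Step 3: 4 trees catch fire, 7 burn out
  F...F.
  .....T
  ....FT
  .....T
  ...FTT
Step 4: 2 trees catch fire, 4 burn out
  ......
  .....T
  .....F
  .....T
  ....FT

......
.....T
.....F
.....T
....FT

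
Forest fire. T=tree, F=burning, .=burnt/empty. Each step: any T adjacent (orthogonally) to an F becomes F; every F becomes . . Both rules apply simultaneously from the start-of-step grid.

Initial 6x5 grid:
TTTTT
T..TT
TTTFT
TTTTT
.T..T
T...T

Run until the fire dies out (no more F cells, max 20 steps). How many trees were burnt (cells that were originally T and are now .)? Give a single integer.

Step 1: +4 fires, +1 burnt (F count now 4)
Step 2: +5 fires, +4 burnt (F count now 5)
Step 3: +5 fires, +5 burnt (F count now 5)
Step 4: +5 fires, +5 burnt (F count now 5)
Step 5: +1 fires, +5 burnt (F count now 1)
Step 6: +0 fires, +1 burnt (F count now 0)
Fire out after step 6
Initially T: 21, now '.': 29
Total burnt (originally-T cells now '.'): 20

Answer: 20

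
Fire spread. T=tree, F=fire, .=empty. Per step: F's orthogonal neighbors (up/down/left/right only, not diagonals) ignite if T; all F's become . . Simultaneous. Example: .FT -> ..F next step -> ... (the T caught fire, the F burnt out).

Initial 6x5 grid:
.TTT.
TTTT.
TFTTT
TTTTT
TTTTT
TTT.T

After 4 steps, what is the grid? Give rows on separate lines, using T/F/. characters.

Step 1: 4 trees catch fire, 1 burn out
  .TTT.
  TFTT.
  F.FTT
  TFTTT
  TTTTT
  TTT.T
Step 2: 7 trees catch fire, 4 burn out
  .FTT.
  F.FT.
  ...FT
  F.FTT
  TFTTT
  TTT.T
Step 3: 7 trees catch fire, 7 burn out
  ..FT.
  ...F.
  ....F
  ...FT
  F.FTT
  TFT.T
Step 4: 5 trees catch fire, 7 burn out
  ...F.
  .....
  .....
  ....F
  ...FT
  F.F.T

...F.
.....
.....
....F
...FT
F.F.T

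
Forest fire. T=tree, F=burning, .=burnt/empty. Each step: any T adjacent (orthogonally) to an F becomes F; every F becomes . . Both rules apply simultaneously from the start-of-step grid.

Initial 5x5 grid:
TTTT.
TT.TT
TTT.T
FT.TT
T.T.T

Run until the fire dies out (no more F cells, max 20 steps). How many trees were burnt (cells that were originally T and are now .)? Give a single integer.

Step 1: +3 fires, +1 burnt (F count now 3)
Step 2: +2 fires, +3 burnt (F count now 2)
Step 3: +3 fires, +2 burnt (F count now 3)
Step 4: +1 fires, +3 burnt (F count now 1)
Step 5: +1 fires, +1 burnt (F count now 1)
Step 6: +1 fires, +1 burnt (F count now 1)
Step 7: +1 fires, +1 burnt (F count now 1)
Step 8: +1 fires, +1 burnt (F count now 1)
Step 9: +1 fires, +1 burnt (F count now 1)
Step 10: +1 fires, +1 burnt (F count now 1)
Step 11: +2 fires, +1 burnt (F count now 2)
Step 12: +0 fires, +2 burnt (F count now 0)
Fire out after step 12
Initially T: 18, now '.': 24
Total burnt (originally-T cells now '.'): 17

Answer: 17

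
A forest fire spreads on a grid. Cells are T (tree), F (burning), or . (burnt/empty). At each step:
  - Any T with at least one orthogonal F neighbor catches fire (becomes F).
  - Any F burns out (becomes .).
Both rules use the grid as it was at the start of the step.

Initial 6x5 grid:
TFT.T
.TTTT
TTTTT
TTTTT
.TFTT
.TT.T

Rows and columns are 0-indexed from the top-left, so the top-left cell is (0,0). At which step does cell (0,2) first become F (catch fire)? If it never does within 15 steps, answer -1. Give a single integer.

Step 1: cell (0,2)='F' (+7 fires, +2 burnt)
  -> target ignites at step 1
Step 2: cell (0,2)='.' (+7 fires, +7 burnt)
Step 3: cell (0,2)='.' (+6 fires, +7 burnt)
Step 4: cell (0,2)='.' (+2 fires, +6 burnt)
Step 5: cell (0,2)='.' (+1 fires, +2 burnt)
Step 6: cell (0,2)='.' (+0 fires, +1 burnt)
  fire out at step 6

1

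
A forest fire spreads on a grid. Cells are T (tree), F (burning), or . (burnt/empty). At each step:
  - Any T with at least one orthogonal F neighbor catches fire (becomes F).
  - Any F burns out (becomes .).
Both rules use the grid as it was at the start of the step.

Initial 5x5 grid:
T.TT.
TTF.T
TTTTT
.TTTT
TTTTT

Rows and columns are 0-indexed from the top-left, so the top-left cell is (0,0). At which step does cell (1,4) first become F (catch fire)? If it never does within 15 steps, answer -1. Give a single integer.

Step 1: cell (1,4)='T' (+3 fires, +1 burnt)
Step 2: cell (1,4)='T' (+5 fires, +3 burnt)
Step 3: cell (1,4)='T' (+6 fires, +5 burnt)
Step 4: cell (1,4)='F' (+4 fires, +6 burnt)
  -> target ignites at step 4
Step 5: cell (1,4)='.' (+2 fires, +4 burnt)
Step 6: cell (1,4)='.' (+0 fires, +2 burnt)
  fire out at step 6

4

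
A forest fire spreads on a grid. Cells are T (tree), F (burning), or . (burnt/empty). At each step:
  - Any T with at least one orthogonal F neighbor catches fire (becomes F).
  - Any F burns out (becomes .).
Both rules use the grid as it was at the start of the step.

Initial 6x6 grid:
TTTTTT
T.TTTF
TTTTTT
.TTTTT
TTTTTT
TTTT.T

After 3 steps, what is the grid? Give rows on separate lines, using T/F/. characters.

Step 1: 3 trees catch fire, 1 burn out
  TTTTTF
  T.TTF.
  TTTTTF
  .TTTTT
  TTTTTT
  TTTT.T
Step 2: 4 trees catch fire, 3 burn out
  TTTTF.
  T.TF..
  TTTTF.
  .TTTTF
  TTTTTT
  TTTT.T
Step 3: 5 trees catch fire, 4 burn out
  TTTF..
  T.F...
  TTTF..
  .TTTF.
  TTTTTF
  TTTT.T

TTTF..
T.F...
TTTF..
.TTTF.
TTTTTF
TTTT.T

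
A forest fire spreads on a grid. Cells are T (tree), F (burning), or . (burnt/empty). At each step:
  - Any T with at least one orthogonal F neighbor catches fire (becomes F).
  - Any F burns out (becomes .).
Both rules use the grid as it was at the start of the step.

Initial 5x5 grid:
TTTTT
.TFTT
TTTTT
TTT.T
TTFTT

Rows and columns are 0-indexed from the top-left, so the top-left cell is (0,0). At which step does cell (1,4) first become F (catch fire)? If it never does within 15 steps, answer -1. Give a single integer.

Step 1: cell (1,4)='T' (+7 fires, +2 burnt)
Step 2: cell (1,4)='F' (+8 fires, +7 burnt)
  -> target ignites at step 2
Step 3: cell (1,4)='.' (+6 fires, +8 burnt)
Step 4: cell (1,4)='.' (+0 fires, +6 burnt)
  fire out at step 4

2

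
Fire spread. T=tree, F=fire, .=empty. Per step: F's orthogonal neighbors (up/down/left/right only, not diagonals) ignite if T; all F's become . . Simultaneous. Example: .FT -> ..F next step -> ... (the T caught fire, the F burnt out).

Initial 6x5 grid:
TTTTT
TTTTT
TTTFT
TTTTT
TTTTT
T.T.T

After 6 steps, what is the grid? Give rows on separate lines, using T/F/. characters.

Step 1: 4 trees catch fire, 1 burn out
  TTTTT
  TTTFT
  TTF.F
  TTTFT
  TTTTT
  T.T.T
Step 2: 7 trees catch fire, 4 burn out
  TTTFT
  TTF.F
  TF...
  TTF.F
  TTTFT
  T.T.T
Step 3: 7 trees catch fire, 7 burn out
  TTF.F
  TF...
  F....
  TF...
  TTF.F
  T.T.T
Step 4: 6 trees catch fire, 7 burn out
  TF...
  F....
  .....
  F....
  TF...
  T.F.F
Step 5: 2 trees catch fire, 6 burn out
  F....
  .....
  .....
  .....
  F....
  T....
Step 6: 1 trees catch fire, 2 burn out
  .....
  .....
  .....
  .....
  .....
  F....

.....
.....
.....
.....
.....
F....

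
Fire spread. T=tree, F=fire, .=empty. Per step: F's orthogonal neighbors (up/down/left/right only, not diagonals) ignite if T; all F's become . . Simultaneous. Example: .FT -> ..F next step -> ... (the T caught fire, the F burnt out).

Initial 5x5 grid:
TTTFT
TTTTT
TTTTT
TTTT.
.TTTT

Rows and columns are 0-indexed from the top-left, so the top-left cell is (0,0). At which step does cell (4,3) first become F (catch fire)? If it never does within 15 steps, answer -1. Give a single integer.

Step 1: cell (4,3)='T' (+3 fires, +1 burnt)
Step 2: cell (4,3)='T' (+4 fires, +3 burnt)
Step 3: cell (4,3)='T' (+5 fires, +4 burnt)
Step 4: cell (4,3)='F' (+4 fires, +5 burnt)
  -> target ignites at step 4
Step 5: cell (4,3)='.' (+4 fires, +4 burnt)
Step 6: cell (4,3)='.' (+2 fires, +4 burnt)
Step 7: cell (4,3)='.' (+0 fires, +2 burnt)
  fire out at step 7

4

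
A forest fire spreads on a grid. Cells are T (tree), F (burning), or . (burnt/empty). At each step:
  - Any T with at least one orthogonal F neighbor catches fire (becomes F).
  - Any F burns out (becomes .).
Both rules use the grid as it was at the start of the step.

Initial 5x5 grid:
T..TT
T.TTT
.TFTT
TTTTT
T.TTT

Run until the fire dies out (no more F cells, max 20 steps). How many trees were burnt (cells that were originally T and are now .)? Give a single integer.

Answer: 17

Derivation:
Step 1: +4 fires, +1 burnt (F count now 4)
Step 2: +5 fires, +4 burnt (F count now 5)
Step 3: +5 fires, +5 burnt (F count now 5)
Step 4: +3 fires, +5 burnt (F count now 3)
Step 5: +0 fires, +3 burnt (F count now 0)
Fire out after step 5
Initially T: 19, now '.': 23
Total burnt (originally-T cells now '.'): 17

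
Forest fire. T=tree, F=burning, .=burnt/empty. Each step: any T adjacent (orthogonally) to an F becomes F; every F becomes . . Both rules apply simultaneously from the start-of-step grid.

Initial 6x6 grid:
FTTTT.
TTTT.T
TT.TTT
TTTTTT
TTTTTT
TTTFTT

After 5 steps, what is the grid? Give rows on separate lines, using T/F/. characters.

Step 1: 5 trees catch fire, 2 burn out
  .FTTT.
  FTTT.T
  TT.TTT
  TTTTTT
  TTTFTT
  TTF.FT
Step 2: 8 trees catch fire, 5 burn out
  ..FTT.
  .FTT.T
  FT.TTT
  TTTFTT
  TTF.FT
  TF...F
Step 3: 10 trees catch fire, 8 burn out
  ...FT.
  ..FT.T
  .F.FTT
  FTF.FT
  TF...F
  F.....
Step 4: 6 trees catch fire, 10 burn out
  ....F.
  ...F.T
  ....FT
  .F...F
  F.....
  ......
Step 5: 1 trees catch fire, 6 burn out
  ......
  .....T
  .....F
  ......
  ......
  ......

......
.....T
.....F
......
......
......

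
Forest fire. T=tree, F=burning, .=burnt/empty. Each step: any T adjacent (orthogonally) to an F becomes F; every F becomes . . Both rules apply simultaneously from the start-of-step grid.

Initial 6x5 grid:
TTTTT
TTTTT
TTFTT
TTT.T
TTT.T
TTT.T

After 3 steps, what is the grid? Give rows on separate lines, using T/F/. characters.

Step 1: 4 trees catch fire, 1 burn out
  TTTTT
  TTFTT
  TF.FT
  TTF.T
  TTT.T
  TTT.T
Step 2: 7 trees catch fire, 4 burn out
  TTFTT
  TF.FT
  F...F
  TF..T
  TTF.T
  TTT.T
Step 3: 8 trees catch fire, 7 burn out
  TF.FT
  F...F
  .....
  F...F
  TF..T
  TTF.T

TF.FT
F...F
.....
F...F
TF..T
TTF.T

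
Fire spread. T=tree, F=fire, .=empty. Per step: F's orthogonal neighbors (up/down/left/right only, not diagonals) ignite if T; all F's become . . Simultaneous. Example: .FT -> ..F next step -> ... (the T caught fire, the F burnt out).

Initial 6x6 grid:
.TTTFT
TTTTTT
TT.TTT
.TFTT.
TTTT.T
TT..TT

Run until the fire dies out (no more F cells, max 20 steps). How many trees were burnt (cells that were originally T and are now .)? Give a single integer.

Step 1: +6 fires, +2 burnt (F count now 6)
Step 2: +9 fires, +6 burnt (F count now 9)
Step 3: +7 fires, +9 burnt (F count now 7)
Step 4: +2 fires, +7 burnt (F count now 2)
Step 5: +0 fires, +2 burnt (F count now 0)
Fire out after step 5
Initially T: 27, now '.': 33
Total burnt (originally-T cells now '.'): 24

Answer: 24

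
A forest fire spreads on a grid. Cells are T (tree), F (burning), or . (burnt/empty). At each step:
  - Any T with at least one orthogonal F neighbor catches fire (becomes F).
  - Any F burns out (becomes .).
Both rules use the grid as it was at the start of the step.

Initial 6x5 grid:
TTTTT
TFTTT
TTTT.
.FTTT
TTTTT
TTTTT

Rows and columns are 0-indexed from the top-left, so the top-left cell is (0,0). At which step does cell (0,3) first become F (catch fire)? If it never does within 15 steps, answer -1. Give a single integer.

Step 1: cell (0,3)='T' (+6 fires, +2 burnt)
Step 2: cell (0,3)='T' (+9 fires, +6 burnt)
Step 3: cell (0,3)='F' (+7 fires, +9 burnt)
  -> target ignites at step 3
Step 4: cell (0,3)='.' (+3 fires, +7 burnt)
Step 5: cell (0,3)='.' (+1 fires, +3 burnt)
Step 6: cell (0,3)='.' (+0 fires, +1 burnt)
  fire out at step 6

3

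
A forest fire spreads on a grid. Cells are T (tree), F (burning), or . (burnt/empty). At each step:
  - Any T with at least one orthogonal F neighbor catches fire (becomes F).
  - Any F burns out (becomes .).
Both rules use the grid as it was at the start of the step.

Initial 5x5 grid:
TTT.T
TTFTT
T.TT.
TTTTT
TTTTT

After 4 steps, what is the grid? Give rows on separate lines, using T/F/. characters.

Step 1: 4 trees catch fire, 1 burn out
  TTF.T
  TF.FT
  T.FT.
  TTTTT
  TTTTT
Step 2: 5 trees catch fire, 4 burn out
  TF..T
  F...F
  T..F.
  TTFTT
  TTTTT
Step 3: 6 trees catch fire, 5 burn out
  F...F
  .....
  F....
  TF.FT
  TTFTT
Step 4: 4 trees catch fire, 6 burn out
  .....
  .....
  .....
  F...F
  TF.FT

.....
.....
.....
F...F
TF.FT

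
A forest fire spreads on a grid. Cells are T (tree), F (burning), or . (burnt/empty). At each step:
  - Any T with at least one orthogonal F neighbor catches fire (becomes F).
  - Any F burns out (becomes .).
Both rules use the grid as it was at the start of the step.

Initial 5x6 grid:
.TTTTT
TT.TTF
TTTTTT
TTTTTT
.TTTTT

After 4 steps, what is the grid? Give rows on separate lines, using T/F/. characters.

Step 1: 3 trees catch fire, 1 burn out
  .TTTTF
  TT.TF.
  TTTTTF
  TTTTTT
  .TTTTT
Step 2: 4 trees catch fire, 3 burn out
  .TTTF.
  TT.F..
  TTTTF.
  TTTTTF
  .TTTTT
Step 3: 4 trees catch fire, 4 burn out
  .TTF..
  TT....
  TTTF..
  TTTTF.
  .TTTTF
Step 4: 4 trees catch fire, 4 burn out
  .TF...
  TT....
  TTF...
  TTTF..
  .TTTF.

.TF...
TT....
TTF...
TTTF..
.TTTF.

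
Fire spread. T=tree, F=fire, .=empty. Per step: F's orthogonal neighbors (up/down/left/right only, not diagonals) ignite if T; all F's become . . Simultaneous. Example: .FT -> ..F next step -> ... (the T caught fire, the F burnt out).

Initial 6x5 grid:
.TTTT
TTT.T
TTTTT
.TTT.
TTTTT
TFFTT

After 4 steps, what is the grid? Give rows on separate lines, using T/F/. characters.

Step 1: 4 trees catch fire, 2 burn out
  .TTTT
  TTT.T
  TTTTT
  .TTT.
  TFFTT
  F..FT
Step 2: 5 trees catch fire, 4 burn out
  .TTTT
  TTT.T
  TTTTT
  .FFT.
  F..FT
  ....F
Step 3: 4 trees catch fire, 5 burn out
  .TTTT
  TTT.T
  TFFTT
  ...F.
  ....F
  .....
Step 4: 4 trees catch fire, 4 burn out
  .TTTT
  TFF.T
  F..FT
  .....
  .....
  .....

.TTTT
TFF.T
F..FT
.....
.....
.....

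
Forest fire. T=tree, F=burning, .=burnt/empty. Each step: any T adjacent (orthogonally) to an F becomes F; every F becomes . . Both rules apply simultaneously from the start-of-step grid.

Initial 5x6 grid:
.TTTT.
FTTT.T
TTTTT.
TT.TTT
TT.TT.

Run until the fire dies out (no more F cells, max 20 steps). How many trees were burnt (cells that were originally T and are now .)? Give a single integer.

Answer: 21

Derivation:
Step 1: +2 fires, +1 burnt (F count now 2)
Step 2: +4 fires, +2 burnt (F count now 4)
Step 3: +5 fires, +4 burnt (F count now 5)
Step 4: +3 fires, +5 burnt (F count now 3)
Step 5: +3 fires, +3 burnt (F count now 3)
Step 6: +2 fires, +3 burnt (F count now 2)
Step 7: +2 fires, +2 burnt (F count now 2)
Step 8: +0 fires, +2 burnt (F count now 0)
Fire out after step 8
Initially T: 22, now '.': 29
Total burnt (originally-T cells now '.'): 21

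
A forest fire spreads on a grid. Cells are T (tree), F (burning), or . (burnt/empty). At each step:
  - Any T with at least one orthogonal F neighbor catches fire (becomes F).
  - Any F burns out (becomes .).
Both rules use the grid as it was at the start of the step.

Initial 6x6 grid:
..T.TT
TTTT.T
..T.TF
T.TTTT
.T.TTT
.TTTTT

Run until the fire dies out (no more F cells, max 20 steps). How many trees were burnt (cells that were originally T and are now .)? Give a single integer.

Answer: 23

Derivation:
Step 1: +3 fires, +1 burnt (F count now 3)
Step 2: +3 fires, +3 burnt (F count now 3)
Step 3: +4 fires, +3 burnt (F count now 4)
Step 4: +3 fires, +4 burnt (F count now 3)
Step 5: +2 fires, +3 burnt (F count now 2)
Step 6: +2 fires, +2 burnt (F count now 2)
Step 7: +4 fires, +2 burnt (F count now 4)
Step 8: +2 fires, +4 burnt (F count now 2)
Step 9: +0 fires, +2 burnt (F count now 0)
Fire out after step 9
Initially T: 24, now '.': 35
Total burnt (originally-T cells now '.'): 23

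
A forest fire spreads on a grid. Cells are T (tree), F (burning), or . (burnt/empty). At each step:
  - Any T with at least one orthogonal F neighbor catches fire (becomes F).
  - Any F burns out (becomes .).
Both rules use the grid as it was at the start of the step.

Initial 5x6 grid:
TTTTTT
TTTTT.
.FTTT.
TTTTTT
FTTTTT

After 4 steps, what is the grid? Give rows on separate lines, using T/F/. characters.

Step 1: 5 trees catch fire, 2 burn out
  TTTTTT
  TFTTT.
  ..FTT.
  FFTTTT
  .FTTTT
Step 2: 6 trees catch fire, 5 burn out
  TFTTTT
  F.FTT.
  ...FT.
  ..FTTT
  ..FTTT
Step 3: 6 trees catch fire, 6 burn out
  F.FTTT
  ...FT.
  ....F.
  ...FTT
  ...FTT
Step 4: 4 trees catch fire, 6 burn out
  ...FTT
  ....F.
  ......
  ....FT
  ....FT

...FTT
....F.
......
....FT
....FT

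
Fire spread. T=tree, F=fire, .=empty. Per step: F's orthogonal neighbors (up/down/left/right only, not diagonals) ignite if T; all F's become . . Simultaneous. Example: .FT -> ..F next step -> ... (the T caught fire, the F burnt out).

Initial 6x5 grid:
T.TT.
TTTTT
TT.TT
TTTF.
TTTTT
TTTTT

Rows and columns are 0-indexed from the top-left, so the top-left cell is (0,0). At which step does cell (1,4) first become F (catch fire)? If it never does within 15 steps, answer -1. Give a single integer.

Step 1: cell (1,4)='T' (+3 fires, +1 burnt)
Step 2: cell (1,4)='T' (+6 fires, +3 burnt)
Step 3: cell (1,4)='F' (+8 fires, +6 burnt)
  -> target ignites at step 3
Step 4: cell (1,4)='.' (+5 fires, +8 burnt)
Step 5: cell (1,4)='.' (+2 fires, +5 burnt)
Step 6: cell (1,4)='.' (+1 fires, +2 burnt)
Step 7: cell (1,4)='.' (+0 fires, +1 burnt)
  fire out at step 7

3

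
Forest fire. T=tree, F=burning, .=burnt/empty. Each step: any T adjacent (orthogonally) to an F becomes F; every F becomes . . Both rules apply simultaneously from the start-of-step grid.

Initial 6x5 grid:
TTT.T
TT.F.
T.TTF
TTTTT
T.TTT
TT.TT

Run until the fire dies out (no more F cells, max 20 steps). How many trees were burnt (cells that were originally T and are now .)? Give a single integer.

Step 1: +2 fires, +2 burnt (F count now 2)
Step 2: +3 fires, +2 burnt (F count now 3)
Step 3: +3 fires, +3 burnt (F count now 3)
Step 4: +3 fires, +3 burnt (F count now 3)
Step 5: +1 fires, +3 burnt (F count now 1)
Step 6: +2 fires, +1 burnt (F count now 2)
Step 7: +2 fires, +2 burnt (F count now 2)
Step 8: +3 fires, +2 burnt (F count now 3)
Step 9: +1 fires, +3 burnt (F count now 1)
Step 10: +1 fires, +1 burnt (F count now 1)
Step 11: +0 fires, +1 burnt (F count now 0)
Fire out after step 11
Initially T: 22, now '.': 29
Total burnt (originally-T cells now '.'): 21

Answer: 21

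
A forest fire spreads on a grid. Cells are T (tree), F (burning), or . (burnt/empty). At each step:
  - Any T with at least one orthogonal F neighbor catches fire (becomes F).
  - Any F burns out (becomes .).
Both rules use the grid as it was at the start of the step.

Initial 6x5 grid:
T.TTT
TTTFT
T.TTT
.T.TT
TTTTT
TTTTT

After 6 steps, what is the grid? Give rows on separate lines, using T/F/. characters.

Step 1: 4 trees catch fire, 1 burn out
  T.TFT
  TTF.F
  T.TFT
  .T.TT
  TTTTT
  TTTTT
Step 2: 6 trees catch fire, 4 burn out
  T.F.F
  TF...
  T.F.F
  .T.FT
  TTTTT
  TTTTT
Step 3: 3 trees catch fire, 6 burn out
  T....
  F....
  T....
  .T..F
  TTTFT
  TTTTT
Step 4: 5 trees catch fire, 3 burn out
  F....
  .....
  F....
  .T...
  TTF.F
  TTTFT
Step 5: 3 trees catch fire, 5 burn out
  .....
  .....
  .....
  .T...
  TF...
  TTF.F
Step 6: 3 trees catch fire, 3 burn out
  .....
  .....
  .....
  .F...
  F....
  TF...

.....
.....
.....
.F...
F....
TF...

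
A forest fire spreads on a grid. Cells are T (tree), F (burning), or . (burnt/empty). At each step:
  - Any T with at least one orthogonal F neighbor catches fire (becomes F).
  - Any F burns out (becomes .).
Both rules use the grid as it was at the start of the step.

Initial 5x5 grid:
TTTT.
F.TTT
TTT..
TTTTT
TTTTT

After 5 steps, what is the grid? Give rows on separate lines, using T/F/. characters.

Step 1: 2 trees catch fire, 1 burn out
  FTTT.
  ..TTT
  FTT..
  TTTTT
  TTTTT
Step 2: 3 trees catch fire, 2 burn out
  .FTT.
  ..TTT
  .FT..
  FTTTT
  TTTTT
Step 3: 4 trees catch fire, 3 burn out
  ..FT.
  ..TTT
  ..F..
  .FTTT
  FTTTT
Step 4: 4 trees catch fire, 4 burn out
  ...F.
  ..FTT
  .....
  ..FTT
  .FTTT
Step 5: 3 trees catch fire, 4 burn out
  .....
  ...FT
  .....
  ...FT
  ..FTT

.....
...FT
.....
...FT
..FTT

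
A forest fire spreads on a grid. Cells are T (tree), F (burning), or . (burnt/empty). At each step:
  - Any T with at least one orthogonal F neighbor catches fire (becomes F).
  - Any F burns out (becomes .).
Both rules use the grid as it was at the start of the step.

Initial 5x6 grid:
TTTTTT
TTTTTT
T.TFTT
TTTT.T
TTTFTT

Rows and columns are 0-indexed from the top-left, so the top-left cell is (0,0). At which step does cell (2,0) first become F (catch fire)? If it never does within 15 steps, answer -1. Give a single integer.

Step 1: cell (2,0)='T' (+6 fires, +2 burnt)
Step 2: cell (2,0)='T' (+7 fires, +6 burnt)
Step 3: cell (2,0)='T' (+7 fires, +7 burnt)
Step 4: cell (2,0)='T' (+4 fires, +7 burnt)
Step 5: cell (2,0)='F' (+2 fires, +4 burnt)
  -> target ignites at step 5
Step 6: cell (2,0)='.' (+0 fires, +2 burnt)
  fire out at step 6

5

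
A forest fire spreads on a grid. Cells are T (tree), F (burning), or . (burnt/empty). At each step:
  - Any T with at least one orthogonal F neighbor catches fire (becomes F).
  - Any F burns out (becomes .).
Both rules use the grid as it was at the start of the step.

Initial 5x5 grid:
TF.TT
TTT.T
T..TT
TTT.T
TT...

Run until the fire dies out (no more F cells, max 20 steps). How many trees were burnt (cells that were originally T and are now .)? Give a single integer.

Answer: 10

Derivation:
Step 1: +2 fires, +1 burnt (F count now 2)
Step 2: +2 fires, +2 burnt (F count now 2)
Step 3: +1 fires, +2 burnt (F count now 1)
Step 4: +1 fires, +1 burnt (F count now 1)
Step 5: +2 fires, +1 burnt (F count now 2)
Step 6: +2 fires, +2 burnt (F count now 2)
Step 7: +0 fires, +2 burnt (F count now 0)
Fire out after step 7
Initially T: 16, now '.': 19
Total burnt (originally-T cells now '.'): 10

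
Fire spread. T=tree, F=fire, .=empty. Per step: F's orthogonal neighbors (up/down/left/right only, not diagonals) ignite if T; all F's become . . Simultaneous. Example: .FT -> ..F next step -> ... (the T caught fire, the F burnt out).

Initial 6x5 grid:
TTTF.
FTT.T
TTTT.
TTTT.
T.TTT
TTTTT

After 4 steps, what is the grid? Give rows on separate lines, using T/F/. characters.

Step 1: 4 trees catch fire, 2 burn out
  FTF..
  .FT.T
  FTTT.
  TTTT.
  T.TTT
  TTTTT
Step 2: 4 trees catch fire, 4 burn out
  .F...
  ..F.T
  .FTT.
  FTTT.
  T.TTT
  TTTTT
Step 3: 3 trees catch fire, 4 burn out
  .....
  ....T
  ..FT.
  .FTT.
  F.TTT
  TTTTT
Step 4: 3 trees catch fire, 3 burn out
  .....
  ....T
  ...F.
  ..FT.
  ..TTT
  FTTTT

.....
....T
...F.
..FT.
..TTT
FTTTT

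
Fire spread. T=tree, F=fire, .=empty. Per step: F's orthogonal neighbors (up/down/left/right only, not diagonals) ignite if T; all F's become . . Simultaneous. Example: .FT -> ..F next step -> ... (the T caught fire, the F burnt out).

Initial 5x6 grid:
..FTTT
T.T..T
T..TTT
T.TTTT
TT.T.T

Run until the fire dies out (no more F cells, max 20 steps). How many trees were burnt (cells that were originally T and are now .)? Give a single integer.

Answer: 14

Derivation:
Step 1: +2 fires, +1 burnt (F count now 2)
Step 2: +1 fires, +2 burnt (F count now 1)
Step 3: +1 fires, +1 burnt (F count now 1)
Step 4: +1 fires, +1 burnt (F count now 1)
Step 5: +1 fires, +1 burnt (F count now 1)
Step 6: +2 fires, +1 burnt (F count now 2)
Step 7: +3 fires, +2 burnt (F count now 3)
Step 8: +1 fires, +3 burnt (F count now 1)
Step 9: +2 fires, +1 burnt (F count now 2)
Step 10: +0 fires, +2 burnt (F count now 0)
Fire out after step 10
Initially T: 19, now '.': 25
Total burnt (originally-T cells now '.'): 14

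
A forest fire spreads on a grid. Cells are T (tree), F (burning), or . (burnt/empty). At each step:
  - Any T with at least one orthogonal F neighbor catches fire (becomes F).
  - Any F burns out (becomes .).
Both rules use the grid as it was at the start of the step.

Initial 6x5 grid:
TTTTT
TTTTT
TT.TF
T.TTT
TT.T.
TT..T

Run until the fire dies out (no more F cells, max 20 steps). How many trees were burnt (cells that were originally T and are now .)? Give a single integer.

Step 1: +3 fires, +1 burnt (F count now 3)
Step 2: +3 fires, +3 burnt (F count now 3)
Step 3: +4 fires, +3 burnt (F count now 4)
Step 4: +2 fires, +4 burnt (F count now 2)
Step 5: +3 fires, +2 burnt (F count now 3)
Step 6: +2 fires, +3 burnt (F count now 2)
Step 7: +1 fires, +2 burnt (F count now 1)
Step 8: +1 fires, +1 burnt (F count now 1)
Step 9: +2 fires, +1 burnt (F count now 2)
Step 10: +1 fires, +2 burnt (F count now 1)
Step 11: +0 fires, +1 burnt (F count now 0)
Fire out after step 11
Initially T: 23, now '.': 29
Total burnt (originally-T cells now '.'): 22

Answer: 22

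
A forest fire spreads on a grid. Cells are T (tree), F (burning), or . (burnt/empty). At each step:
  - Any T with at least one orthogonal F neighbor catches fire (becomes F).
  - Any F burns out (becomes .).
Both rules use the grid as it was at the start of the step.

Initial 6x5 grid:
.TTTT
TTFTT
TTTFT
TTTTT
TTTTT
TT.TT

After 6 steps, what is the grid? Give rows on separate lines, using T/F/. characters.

Step 1: 6 trees catch fire, 2 burn out
  .TFTT
  TF.FT
  TTF.F
  TTTFT
  TTTTT
  TT.TT
Step 2: 8 trees catch fire, 6 burn out
  .F.FT
  F...F
  TF...
  TTF.F
  TTTFT
  TT.TT
Step 3: 6 trees catch fire, 8 burn out
  ....F
  .....
  F....
  TF...
  TTF.F
  TT.FT
Step 4: 3 trees catch fire, 6 burn out
  .....
  .....
  .....
  F....
  TF...
  TT..F
Step 5: 2 trees catch fire, 3 burn out
  .....
  .....
  .....
  .....
  F....
  TF...
Step 6: 1 trees catch fire, 2 burn out
  .....
  .....
  .....
  .....
  .....
  F....

.....
.....
.....
.....
.....
F....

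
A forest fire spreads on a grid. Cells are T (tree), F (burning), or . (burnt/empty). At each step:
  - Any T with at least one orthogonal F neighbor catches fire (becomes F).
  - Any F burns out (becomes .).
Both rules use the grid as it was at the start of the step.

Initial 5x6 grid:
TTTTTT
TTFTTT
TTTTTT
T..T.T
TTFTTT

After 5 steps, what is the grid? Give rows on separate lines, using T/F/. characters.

Step 1: 6 trees catch fire, 2 burn out
  TTFTTT
  TF.FTT
  TTFTTT
  T..T.T
  TF.FTT
Step 2: 9 trees catch fire, 6 burn out
  TF.FTT
  F...FT
  TF.FTT
  T..F.T
  F...FT
Step 3: 7 trees catch fire, 9 burn out
  F...FT
  .....F
  F...FT
  F....T
  .....F
Step 4: 3 trees catch fire, 7 burn out
  .....F
  ......
  .....F
  .....F
  ......
Step 5: 0 trees catch fire, 3 burn out
  ......
  ......
  ......
  ......
  ......

......
......
......
......
......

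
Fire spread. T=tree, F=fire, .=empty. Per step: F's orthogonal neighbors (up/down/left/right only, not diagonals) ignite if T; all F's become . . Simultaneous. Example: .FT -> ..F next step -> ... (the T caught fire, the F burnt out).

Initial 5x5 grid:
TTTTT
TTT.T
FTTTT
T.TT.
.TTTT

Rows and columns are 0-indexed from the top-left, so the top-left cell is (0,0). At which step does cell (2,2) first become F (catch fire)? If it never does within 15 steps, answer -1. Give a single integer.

Step 1: cell (2,2)='T' (+3 fires, +1 burnt)
Step 2: cell (2,2)='F' (+3 fires, +3 burnt)
  -> target ignites at step 2
Step 3: cell (2,2)='.' (+4 fires, +3 burnt)
Step 4: cell (2,2)='.' (+4 fires, +4 burnt)
Step 5: cell (2,2)='.' (+4 fires, +4 burnt)
Step 6: cell (2,2)='.' (+2 fires, +4 burnt)
Step 7: cell (2,2)='.' (+0 fires, +2 burnt)
  fire out at step 7

2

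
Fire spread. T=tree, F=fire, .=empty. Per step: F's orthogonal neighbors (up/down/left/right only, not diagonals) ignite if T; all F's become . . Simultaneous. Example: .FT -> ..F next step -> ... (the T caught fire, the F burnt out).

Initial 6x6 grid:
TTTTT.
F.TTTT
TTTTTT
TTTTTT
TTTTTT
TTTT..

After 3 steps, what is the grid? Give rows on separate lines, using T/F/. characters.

Step 1: 2 trees catch fire, 1 burn out
  FTTTT.
  ..TTTT
  FTTTTT
  TTTTTT
  TTTTTT
  TTTT..
Step 2: 3 trees catch fire, 2 burn out
  .FTTT.
  ..TTTT
  .FTTTT
  FTTTTT
  TTTTTT
  TTTT..
Step 3: 4 trees catch fire, 3 burn out
  ..FTT.
  ..TTTT
  ..FTTT
  .FTTTT
  FTTTTT
  TTTT..

..FTT.
..TTTT
..FTTT
.FTTTT
FTTTTT
TTTT..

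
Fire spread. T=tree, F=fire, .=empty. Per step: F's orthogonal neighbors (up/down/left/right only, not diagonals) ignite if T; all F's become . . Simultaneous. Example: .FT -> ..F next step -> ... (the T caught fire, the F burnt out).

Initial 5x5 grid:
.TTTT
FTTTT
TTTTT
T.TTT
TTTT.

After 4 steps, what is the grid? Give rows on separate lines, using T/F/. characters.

Step 1: 2 trees catch fire, 1 burn out
  .TTTT
  .FTTT
  FTTTT
  T.TTT
  TTTT.
Step 2: 4 trees catch fire, 2 burn out
  .FTTT
  ..FTT
  .FTTT
  F.TTT
  TTTT.
Step 3: 4 trees catch fire, 4 burn out
  ..FTT
  ...FT
  ..FTT
  ..TTT
  FTTT.
Step 4: 5 trees catch fire, 4 burn out
  ...FT
  ....F
  ...FT
  ..FTT
  .FTT.

...FT
....F
...FT
..FTT
.FTT.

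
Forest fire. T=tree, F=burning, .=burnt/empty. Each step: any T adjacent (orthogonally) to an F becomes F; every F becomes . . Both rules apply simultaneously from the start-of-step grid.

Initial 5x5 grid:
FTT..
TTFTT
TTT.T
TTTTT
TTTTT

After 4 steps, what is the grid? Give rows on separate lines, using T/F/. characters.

Step 1: 6 trees catch fire, 2 burn out
  .FF..
  FF.FT
  TTF.T
  TTTTT
  TTTTT
Step 2: 4 trees catch fire, 6 burn out
  .....
  ....F
  FF..T
  TTFTT
  TTTTT
Step 3: 5 trees catch fire, 4 burn out
  .....
  .....
  ....F
  FF.FT
  TTFTT
Step 4: 4 trees catch fire, 5 burn out
  .....
  .....
  .....
  ....F
  FF.FT

.....
.....
.....
....F
FF.FT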